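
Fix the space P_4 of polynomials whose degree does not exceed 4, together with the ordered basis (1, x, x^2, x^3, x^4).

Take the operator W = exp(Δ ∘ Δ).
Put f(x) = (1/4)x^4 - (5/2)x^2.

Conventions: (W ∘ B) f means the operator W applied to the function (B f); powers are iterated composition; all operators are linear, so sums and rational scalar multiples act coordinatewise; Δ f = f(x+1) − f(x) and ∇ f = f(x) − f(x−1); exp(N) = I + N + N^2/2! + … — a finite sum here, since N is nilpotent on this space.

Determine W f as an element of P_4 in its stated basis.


the image equals g(x) = (1/4)x^4 + (1/2)x^2 + 6x + 3/2

order-1 term: 3x^2 + 6x - 3/2
order-2 term: 3
the series for exp(Δ ∘ Δ) f terminates at order 2
exp(Δ ∘ Δ) f = (1/4)x^4 + (1/2)x^2 + 6x + 3/2


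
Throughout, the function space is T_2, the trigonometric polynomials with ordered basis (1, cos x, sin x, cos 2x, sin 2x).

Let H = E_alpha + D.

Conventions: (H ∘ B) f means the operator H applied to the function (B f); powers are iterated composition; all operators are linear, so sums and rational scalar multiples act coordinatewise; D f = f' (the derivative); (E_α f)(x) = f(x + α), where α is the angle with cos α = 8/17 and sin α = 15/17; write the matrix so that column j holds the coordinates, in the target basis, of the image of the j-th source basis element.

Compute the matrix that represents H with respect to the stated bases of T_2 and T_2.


image of 1: 1
image of cos x: (8/17)cos x - (32/17)sin x
image of sin x: (32/17)cos x + (8/17)sin x
image of cos 2x: -(161/289)cos 2x - (818/289)sin 2x
image of sin 2x: (818/289)cos 2x - (161/289)sin 2x
each image's coordinates form column j of the matrix

the matrix is [[1, 0, 0, 0, 0]; [0, 8/17, 32/17, 0, 0]; [0, -32/17, 8/17, 0, 0]; [0, 0, 0, -161/289, 818/289]; [0, 0, 0, -818/289, -161/289]] (rows listed top to bottom)


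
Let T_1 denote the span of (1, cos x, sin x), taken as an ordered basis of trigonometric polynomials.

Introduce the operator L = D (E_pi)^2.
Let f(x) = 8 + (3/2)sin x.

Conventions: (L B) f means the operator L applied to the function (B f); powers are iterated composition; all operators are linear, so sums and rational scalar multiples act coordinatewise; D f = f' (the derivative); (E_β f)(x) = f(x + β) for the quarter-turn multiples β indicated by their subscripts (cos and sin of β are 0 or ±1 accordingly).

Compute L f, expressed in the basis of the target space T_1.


g(x) = (3/2)cos x

E_pi f = 8 - (3/2)sin x
E_pi E_pi f = 8 + (3/2)sin x
D (E_pi)^2 f = (3/2)cos x


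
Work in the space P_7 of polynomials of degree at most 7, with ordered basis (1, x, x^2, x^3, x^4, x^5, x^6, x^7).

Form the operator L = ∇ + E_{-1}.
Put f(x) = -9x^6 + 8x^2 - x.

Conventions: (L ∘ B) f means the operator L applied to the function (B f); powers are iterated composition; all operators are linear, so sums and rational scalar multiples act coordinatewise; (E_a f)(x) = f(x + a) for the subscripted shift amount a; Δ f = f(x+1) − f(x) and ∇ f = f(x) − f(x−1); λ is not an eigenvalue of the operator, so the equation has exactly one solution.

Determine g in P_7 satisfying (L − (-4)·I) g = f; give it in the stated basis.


the result is g(x) = -(9/5)x^6 + (8/5)x^2 - (1/5)x

write g with unknown coordinates in the stated basis and equate coefficients in (L − (-4)·I) g = f
solving from the highest basis element down gives g = -(9/5)x^6 + (8/5)x^2 - (1/5)x
check: L g = -(9/5)x^6 + (8/5)x^2 - (1/5)x
so L g − (-4)·g = -9x^6 + 8x^2 - x = f ✓


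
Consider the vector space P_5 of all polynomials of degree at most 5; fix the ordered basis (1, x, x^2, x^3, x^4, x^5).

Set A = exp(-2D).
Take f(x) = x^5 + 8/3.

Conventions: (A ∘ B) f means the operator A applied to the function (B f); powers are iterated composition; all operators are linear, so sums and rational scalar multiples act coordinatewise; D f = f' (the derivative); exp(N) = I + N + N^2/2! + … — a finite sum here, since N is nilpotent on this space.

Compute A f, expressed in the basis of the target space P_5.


order-1 term: -10x^4
order-2 term: 40x^3
order-3 term: -80x^2
order-4 term: 80x
order-5 term: -32
the series for exp(-2D) f terminates at order 5
exp(-2D) f = x^5 - 10x^4 + 40x^3 - 80x^2 + 80x - 88/3

the image equals g(x) = x^5 - 10x^4 + 40x^3 - 80x^2 + 80x - 88/3


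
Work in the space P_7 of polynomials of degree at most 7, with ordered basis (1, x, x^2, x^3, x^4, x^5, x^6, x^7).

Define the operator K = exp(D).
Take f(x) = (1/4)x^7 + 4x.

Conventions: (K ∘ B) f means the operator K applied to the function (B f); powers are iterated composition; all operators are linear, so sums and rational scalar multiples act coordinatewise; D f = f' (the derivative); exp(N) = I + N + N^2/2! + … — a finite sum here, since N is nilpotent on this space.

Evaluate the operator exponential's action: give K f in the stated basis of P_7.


order-1 term: (7/4)x^6 + 4
order-2 term: (21/4)x^5
order-3 term: (35/4)x^4
order-4 term: (35/4)x^3
order-5 term: (21/4)x^2
order-6 term: (7/4)x
order-7 term: 1/4
the series for exp(D) f terminates at order 7
exp(D) f = (1/4)x^7 + (7/4)x^6 + (21/4)x^5 + (35/4)x^4 + (35/4)x^3 + (21/4)x^2 + (23/4)x + 17/4

g(x) = (1/4)x^7 + (7/4)x^6 + (21/4)x^5 + (35/4)x^4 + (35/4)x^3 + (21/4)x^2 + (23/4)x + 17/4


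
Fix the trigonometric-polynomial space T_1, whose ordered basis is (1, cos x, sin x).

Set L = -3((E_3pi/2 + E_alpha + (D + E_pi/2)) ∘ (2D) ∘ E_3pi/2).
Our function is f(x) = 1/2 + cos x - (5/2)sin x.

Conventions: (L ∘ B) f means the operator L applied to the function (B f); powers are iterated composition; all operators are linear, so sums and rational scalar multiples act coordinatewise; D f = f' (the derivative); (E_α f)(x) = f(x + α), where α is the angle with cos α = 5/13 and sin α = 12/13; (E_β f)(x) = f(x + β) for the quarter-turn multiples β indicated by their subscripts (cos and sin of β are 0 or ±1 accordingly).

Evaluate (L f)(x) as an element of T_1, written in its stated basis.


the image equals g(x) = (345/13)cos x + (225/13)sin x

E_3pi/2 f = 1/2 + (5/2)cos x + sin x
D E_3pi/2 f = cos x - (5/2)sin x
(2D) E_3pi/2 f = 2cos x - 5sin x
E_3pi/2 (2D) E_3pi/2 f = 5cos x + 2sin x
E_alpha (2D) E_3pi/2 f = -(50/13)cos x - (49/13)sin x
D (2D) E_3pi/2 f = -5cos x - 2sin x
E_pi/2 (2D) E_3pi/2 f = -5cos x - 2sin x
(D + E_pi/2) (2D) E_3pi/2 f = -10cos x - 4sin x
(E_3pi/2 + E_alpha + (D + E_pi/2)) (2D) E_3pi/2 f = -(115/13)cos x - (75/13)sin x
(-3((E_3pi/2 + E_alpha + (D + E_pi/2)) ∘ (2D) ∘ E_3pi/2)) f = (345/13)cos x + (225/13)sin x


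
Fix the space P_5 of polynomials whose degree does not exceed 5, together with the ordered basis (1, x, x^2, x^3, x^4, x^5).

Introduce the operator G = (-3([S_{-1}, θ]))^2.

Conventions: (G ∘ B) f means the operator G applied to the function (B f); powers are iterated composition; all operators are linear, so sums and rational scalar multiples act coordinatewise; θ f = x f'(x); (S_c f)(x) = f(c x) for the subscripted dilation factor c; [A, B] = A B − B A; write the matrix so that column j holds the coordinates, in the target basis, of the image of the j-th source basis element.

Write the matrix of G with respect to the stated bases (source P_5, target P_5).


image of 1: 0
image of x: 0
image of x^2: 0
image of x^3: 0
image of x^4: 0
image of x^5: 0
each image's coordinates form column j of the matrix

the matrix is [[0, 0, 0, 0, 0, 0]; [0, 0, 0, 0, 0, 0]; [0, 0, 0, 0, 0, 0]; [0, 0, 0, 0, 0, 0]; [0, 0, 0, 0, 0, 0]; [0, 0, 0, 0, 0, 0]] (rows listed top to bottom)


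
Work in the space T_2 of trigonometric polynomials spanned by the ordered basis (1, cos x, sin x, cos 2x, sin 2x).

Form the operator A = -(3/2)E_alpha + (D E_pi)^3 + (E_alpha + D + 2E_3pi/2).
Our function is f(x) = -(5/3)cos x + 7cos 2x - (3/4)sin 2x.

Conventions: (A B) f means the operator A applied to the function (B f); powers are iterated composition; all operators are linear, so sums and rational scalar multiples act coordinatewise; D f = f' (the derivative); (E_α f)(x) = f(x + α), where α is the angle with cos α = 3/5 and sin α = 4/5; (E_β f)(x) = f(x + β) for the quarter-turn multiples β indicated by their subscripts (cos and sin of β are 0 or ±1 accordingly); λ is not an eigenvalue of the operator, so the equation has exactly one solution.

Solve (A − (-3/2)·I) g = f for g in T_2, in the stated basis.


the image equals g(x) = -(5/4)cos x + (5/12)sin x - (41/234)cos 2x - (167/156)sin 2x

write g with unknown coordinates in the stated basis and equate coefficients in (A − (-3/2)·I) g = f
solving from the highest basis element down gives g = -(5/4)cos x + (5/12)sin x - (41/234)cos 2x - (167/156)sin 2x
check: A g = (5/24)cos x - (5/8)sin x + (1133/156)cos 2x + (89/104)sin 2x
so A g − (-3/2)·g = -(5/3)cos x + 7cos 2x - (3/4)sin 2x = f ✓


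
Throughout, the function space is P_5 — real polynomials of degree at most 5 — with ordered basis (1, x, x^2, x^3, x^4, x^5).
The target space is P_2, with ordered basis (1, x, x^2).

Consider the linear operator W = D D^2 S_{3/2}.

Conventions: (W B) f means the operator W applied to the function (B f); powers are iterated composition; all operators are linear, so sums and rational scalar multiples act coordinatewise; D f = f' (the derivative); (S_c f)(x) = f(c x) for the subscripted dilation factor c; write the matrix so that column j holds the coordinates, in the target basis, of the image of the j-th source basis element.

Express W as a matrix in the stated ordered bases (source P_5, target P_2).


image of 1: 0
image of x: 0
image of x^2: 0
image of x^3: 81/4
image of x^4: (243/2)x
image of x^5: (3645/8)x^2
each image's coordinates form column j of the matrix

the matrix is [[0, 0, 0, 81/4, 0, 0]; [0, 0, 0, 0, 243/2, 0]; [0, 0, 0, 0, 0, 3645/8]] (rows listed top to bottom)


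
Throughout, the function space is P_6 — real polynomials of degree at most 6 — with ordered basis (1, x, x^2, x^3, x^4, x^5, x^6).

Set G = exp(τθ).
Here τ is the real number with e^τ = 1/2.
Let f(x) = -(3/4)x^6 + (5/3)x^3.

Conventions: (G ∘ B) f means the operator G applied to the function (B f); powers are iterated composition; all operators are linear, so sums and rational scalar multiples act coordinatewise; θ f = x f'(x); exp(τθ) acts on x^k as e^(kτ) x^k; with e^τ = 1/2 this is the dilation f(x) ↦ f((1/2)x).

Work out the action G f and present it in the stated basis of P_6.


g(x) = -(3/256)x^6 + (5/24)x^3

exp(τθ) x^k = e^(kτ) x^k; with e^τ = 1/2 this sends x^k to (1/2)^k x^k
x^3 ↦ 1/8 x^3
x^6 ↦ 1/64 x^6
applying this coordinatewise to f: exp(τθ) f = -(3/256)x^6 + (5/24)x^3


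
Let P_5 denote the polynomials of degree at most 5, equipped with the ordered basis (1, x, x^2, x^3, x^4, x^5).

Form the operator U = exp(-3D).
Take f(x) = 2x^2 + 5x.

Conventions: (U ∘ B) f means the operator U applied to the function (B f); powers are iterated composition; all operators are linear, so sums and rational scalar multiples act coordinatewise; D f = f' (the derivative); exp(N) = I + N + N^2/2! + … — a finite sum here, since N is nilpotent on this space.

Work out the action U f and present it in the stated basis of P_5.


order-1 term: -12x - 15
order-2 term: 18
the series for exp(-3D) f terminates at order 2
exp(-3D) f = 2x^2 - 7x + 3

g(x) = 2x^2 - 7x + 3


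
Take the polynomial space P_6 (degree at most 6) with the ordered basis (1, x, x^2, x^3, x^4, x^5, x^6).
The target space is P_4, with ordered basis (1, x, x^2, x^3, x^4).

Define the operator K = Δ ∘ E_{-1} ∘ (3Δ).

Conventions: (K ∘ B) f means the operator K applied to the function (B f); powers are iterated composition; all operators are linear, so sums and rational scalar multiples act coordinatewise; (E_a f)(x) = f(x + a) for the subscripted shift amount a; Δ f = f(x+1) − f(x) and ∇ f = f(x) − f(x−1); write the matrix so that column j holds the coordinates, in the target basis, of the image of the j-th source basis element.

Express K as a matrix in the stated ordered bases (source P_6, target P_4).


image of 1: 0
image of x: 0
image of x^2: 6
image of x^3: 18x
image of x^4: 36x^2 + 6
image of x^5: 60x^3 + 30x
image of x^6: 90x^4 + 90x^2 + 6
each image's coordinates form column j of the matrix

the matrix is [[0, 0, 6, 0, 6, 0, 6]; [0, 0, 0, 18, 0, 30, 0]; [0, 0, 0, 0, 36, 0, 90]; [0, 0, 0, 0, 0, 60, 0]; [0, 0, 0, 0, 0, 0, 90]] (rows listed top to bottom)


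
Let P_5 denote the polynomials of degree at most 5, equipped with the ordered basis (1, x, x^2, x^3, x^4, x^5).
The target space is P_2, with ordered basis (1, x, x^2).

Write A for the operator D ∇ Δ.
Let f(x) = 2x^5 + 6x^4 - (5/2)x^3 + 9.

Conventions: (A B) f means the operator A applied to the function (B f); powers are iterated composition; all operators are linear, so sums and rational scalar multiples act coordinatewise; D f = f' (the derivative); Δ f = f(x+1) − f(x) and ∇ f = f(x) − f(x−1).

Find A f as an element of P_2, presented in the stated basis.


Δ f = 10x^4 + 44x^3 + (97/2)x^2 + (53/2)x + 11/2
∇ Δ f = 40x^3 + 72x^2 + 5x + 12
D ∇ Δ f = 120x^2 + 144x + 5

the image equals g(x) = 120x^2 + 144x + 5


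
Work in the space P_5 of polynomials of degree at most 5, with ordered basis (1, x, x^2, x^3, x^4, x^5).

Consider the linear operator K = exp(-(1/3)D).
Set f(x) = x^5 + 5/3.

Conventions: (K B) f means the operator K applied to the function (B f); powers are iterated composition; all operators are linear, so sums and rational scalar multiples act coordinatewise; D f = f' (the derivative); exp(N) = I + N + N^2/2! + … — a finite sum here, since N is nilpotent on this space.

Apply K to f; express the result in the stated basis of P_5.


order-1 term: -(5/3)x^4
order-2 term: (10/9)x^3
order-3 term: -(10/27)x^2
order-4 term: (5/81)x
order-5 term: -1/243
the series for exp(-(1/3)D) f terminates at order 5
exp(-(1/3)D) f = x^5 - (5/3)x^4 + (10/9)x^3 - (10/27)x^2 + (5/81)x + 404/243

the result is g(x) = x^5 - (5/3)x^4 + (10/9)x^3 - (10/27)x^2 + (5/81)x + 404/243


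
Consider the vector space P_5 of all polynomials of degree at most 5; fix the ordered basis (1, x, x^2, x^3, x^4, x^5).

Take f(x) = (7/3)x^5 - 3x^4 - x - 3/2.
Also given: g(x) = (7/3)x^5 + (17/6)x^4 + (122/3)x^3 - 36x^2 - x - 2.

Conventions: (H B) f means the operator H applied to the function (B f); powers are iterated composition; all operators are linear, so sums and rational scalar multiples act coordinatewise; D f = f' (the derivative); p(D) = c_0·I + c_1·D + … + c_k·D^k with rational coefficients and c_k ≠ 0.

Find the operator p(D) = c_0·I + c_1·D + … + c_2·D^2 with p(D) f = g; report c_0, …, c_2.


D^0 f = (7/3)x^5 - 3x^4 - x - 3/2
D^1 f = (35/3)x^4 - 12x^3 - 1
D^2 f = (140/3)x^3 - 36x^2
matching coefficients of g against c_0 f + c_1 Df + … from the top degree down determines the c_i
solution: c_0 = 1, c_1 = 1/2, c_2 = 1

c_0 = 1, c_1 = 1/2, c_2 = 1


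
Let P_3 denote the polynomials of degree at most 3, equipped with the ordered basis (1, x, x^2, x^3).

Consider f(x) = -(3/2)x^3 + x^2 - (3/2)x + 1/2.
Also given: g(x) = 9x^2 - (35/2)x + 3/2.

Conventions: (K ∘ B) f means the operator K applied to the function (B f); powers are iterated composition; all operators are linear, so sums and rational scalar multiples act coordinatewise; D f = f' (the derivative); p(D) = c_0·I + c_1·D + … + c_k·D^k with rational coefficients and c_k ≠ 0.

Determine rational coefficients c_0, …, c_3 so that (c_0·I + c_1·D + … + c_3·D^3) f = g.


D^0 f = -(3/2)x^3 + x^2 - (3/2)x + 1/2
D^1 f = -(9/2)x^2 + 2x - 3/2
D^2 f = -9x + 2
D^3 f = -9
matching coefficients of g against c_0 f + c_1 Df + … from the top degree down determines the c_i
solution: c_0 = 0, c_1 = -2, c_2 = 3/2, c_3 = 1/2

c_0 = 0, c_1 = -2, c_2 = 3/2, c_3 = 1/2


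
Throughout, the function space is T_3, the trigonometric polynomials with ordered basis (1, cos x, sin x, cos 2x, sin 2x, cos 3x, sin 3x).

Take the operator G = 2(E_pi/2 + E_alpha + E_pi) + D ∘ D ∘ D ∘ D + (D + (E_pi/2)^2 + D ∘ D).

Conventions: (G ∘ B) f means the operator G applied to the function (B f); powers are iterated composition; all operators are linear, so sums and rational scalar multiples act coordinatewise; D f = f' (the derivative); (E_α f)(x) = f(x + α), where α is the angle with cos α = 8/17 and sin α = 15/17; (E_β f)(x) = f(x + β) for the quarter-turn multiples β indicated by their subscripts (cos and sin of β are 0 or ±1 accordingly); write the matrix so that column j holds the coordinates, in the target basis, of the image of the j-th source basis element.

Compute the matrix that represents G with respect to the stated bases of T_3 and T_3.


image of 1: 7
image of cos x: -(35/17)cos x - (81/17)sin x
image of sin x: (81/17)cos x - (35/17)sin x
image of cos 2x: (3435/289)cos 2x - (1058/289)sin 2x
image of sin 2x: (1058/289)cos 2x + (3435/289)sin 2x
image of cos 3x: (329221/4913)cos 3x - (3923/4913)sin 3x
image of sin 3x: (3923/4913)cos 3x + (329221/4913)sin 3x
each image's coordinates form column j of the matrix

the matrix is [[7, 0, 0, 0, 0, 0, 0]; [0, -35/17, 81/17, 0, 0, 0, 0]; [0, -81/17, -35/17, 0, 0, 0, 0]; [0, 0, 0, 3435/289, 1058/289, 0, 0]; [0, 0, 0, -1058/289, 3435/289, 0, 0]; [0, 0, 0, 0, 0, 329221/4913, 3923/4913]; [0, 0, 0, 0, 0, -3923/4913, 329221/4913]] (rows listed top to bottom)


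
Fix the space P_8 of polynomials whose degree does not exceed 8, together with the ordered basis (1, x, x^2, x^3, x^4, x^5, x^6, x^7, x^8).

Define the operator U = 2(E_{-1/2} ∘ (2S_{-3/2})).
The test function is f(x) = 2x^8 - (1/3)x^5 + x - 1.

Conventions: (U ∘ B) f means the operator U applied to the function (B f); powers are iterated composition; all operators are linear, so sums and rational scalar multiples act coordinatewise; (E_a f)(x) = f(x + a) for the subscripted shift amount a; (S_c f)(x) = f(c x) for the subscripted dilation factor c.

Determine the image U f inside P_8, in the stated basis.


S_{-3/2} f = (6561/128)x^8 + (81/32)x^5 - (3/2)x - 1
(2S_{-3/2}) f = (6561/64)x^8 + (81/16)x^5 - 3x - 2
E_{-1/2} (2S_{-3/2}) f = (6561/64)x^8 - (6561/16)x^7 + (45927/64)x^6 - (45603/64)x^5 + (223155/512)x^4 - (42687/256)x^3 + (39447/1024)x^2 - (8013/1024)x - 4223/16384
(2(E_{-1/2} ∘ (2S_{-3/2}))) f = (6561/32)x^8 - (6561/8)x^7 + (45927/32)x^6 - (45603/32)x^5 + (223155/256)x^4 - (42687/128)x^3 + (39447/512)x^2 - (8013/512)x - 4223/8192

g(x) = (6561/32)x^8 - (6561/8)x^7 + (45927/32)x^6 - (45603/32)x^5 + (223155/256)x^4 - (42687/128)x^3 + (39447/512)x^2 - (8013/512)x - 4223/8192


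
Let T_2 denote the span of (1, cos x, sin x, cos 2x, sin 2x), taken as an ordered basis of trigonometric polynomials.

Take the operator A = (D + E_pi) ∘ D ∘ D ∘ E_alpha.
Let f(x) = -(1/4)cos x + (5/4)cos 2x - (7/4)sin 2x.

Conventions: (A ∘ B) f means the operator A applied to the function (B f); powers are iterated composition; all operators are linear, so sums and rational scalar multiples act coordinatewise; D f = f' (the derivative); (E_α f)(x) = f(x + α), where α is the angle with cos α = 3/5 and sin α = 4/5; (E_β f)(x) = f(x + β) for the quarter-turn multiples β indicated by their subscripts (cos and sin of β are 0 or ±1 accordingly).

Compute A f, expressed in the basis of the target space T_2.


E_alpha f = -(3/20)cos x + (1/5)sin x - (203/100)cos 2x - (71/100)sin 2x
D E_alpha f = (1/5)cos x + (3/20)sin x - (71/50)cos 2x + (203/50)sin 2x
D D E_alpha f = (3/20)cos x - (1/5)sin x + (203/25)cos 2x + (71/25)sin 2x
D (D ∘ D ∘ E_alpha) f = -(1/5)cos x - (3/20)sin x + (142/25)cos 2x - (406/25)sin 2x
E_pi (D ∘ D ∘ E_alpha) f = -(3/20)cos x + (1/5)sin x + (203/25)cos 2x + (71/25)sin 2x
(D + E_pi) (D ∘ D ∘ E_alpha) f = -(7/20)cos x + (1/20)sin x + (69/5)cos 2x - (67/5)sin 2x

g(x) = -(7/20)cos x + (1/20)sin x + (69/5)cos 2x - (67/5)sin 2x


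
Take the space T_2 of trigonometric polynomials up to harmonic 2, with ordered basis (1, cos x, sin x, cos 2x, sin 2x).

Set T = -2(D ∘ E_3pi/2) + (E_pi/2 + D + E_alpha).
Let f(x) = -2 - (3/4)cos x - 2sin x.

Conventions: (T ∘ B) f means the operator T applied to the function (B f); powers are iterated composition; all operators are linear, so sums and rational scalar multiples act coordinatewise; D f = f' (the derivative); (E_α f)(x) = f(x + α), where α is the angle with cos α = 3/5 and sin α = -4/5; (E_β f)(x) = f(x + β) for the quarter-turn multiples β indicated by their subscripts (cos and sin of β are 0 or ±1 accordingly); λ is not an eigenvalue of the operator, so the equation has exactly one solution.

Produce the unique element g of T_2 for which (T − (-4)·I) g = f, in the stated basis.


write g with unknown coordinates in the stated basis and equate coefficients in (T − (-4)·I) g = f
solving from the highest basis element down gives g = -1/3 + (9/164)cos x - (61/82)sin x
check: T g = -2/3 - (159/164)cos x + (40/41)sin x
so T g − (-4)·g = -2 - (3/4)cos x - 2sin x = f ✓

g(x) = -1/3 + (9/164)cos x - (61/82)sin x


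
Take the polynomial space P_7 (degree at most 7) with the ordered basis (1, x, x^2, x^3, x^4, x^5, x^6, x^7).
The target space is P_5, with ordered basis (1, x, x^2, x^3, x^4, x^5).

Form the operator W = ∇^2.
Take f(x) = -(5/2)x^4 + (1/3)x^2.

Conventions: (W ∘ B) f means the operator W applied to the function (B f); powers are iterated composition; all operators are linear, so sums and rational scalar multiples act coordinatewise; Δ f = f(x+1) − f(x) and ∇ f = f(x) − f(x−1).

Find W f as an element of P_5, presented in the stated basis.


the result is g(x) = -30x^2 + 60x - 103/3

∇ f = -10x^3 + 15x^2 - (28/3)x + 13/6
∇ ∇ f = -30x^2 + 60x - 103/3


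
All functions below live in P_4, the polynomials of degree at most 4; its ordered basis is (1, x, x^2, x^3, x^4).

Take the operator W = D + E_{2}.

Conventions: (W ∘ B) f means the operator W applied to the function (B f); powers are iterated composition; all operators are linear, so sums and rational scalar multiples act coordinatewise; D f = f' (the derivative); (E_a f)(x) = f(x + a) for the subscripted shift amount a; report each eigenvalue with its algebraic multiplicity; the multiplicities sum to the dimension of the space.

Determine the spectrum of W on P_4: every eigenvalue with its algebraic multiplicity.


λ = 1 (multiplicity 5)

image of 1: 1
image of x: x + 3
image of x^2: x^2 + 6x + 4
image of x^3: x^3 + 9x^2 + 12x + 8
image of x^4: x^4 + 12x^3 + 24x^2 + 32x + 16
the matrix is upper triangular; its diagonal is (1, 1, 1, 1, 1)
for a triangular matrix the eigenvalues are the diagonal entries, with algebraic multiplicity their repetition count


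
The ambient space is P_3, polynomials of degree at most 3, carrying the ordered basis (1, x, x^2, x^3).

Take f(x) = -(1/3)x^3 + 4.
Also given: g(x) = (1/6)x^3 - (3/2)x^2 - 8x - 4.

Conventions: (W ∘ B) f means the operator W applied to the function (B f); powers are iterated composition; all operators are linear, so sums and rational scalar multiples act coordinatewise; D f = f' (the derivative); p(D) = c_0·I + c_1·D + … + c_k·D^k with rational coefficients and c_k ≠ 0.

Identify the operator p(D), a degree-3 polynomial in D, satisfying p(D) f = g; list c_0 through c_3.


D^0 f = -(1/3)x^3 + 4
D^1 f = -x^2
D^2 f = -2x
D^3 f = -2
matching coefficients of g against c_0 f + c_1 Df + … from the top degree down determines the c_i
solution: c_0 = -1/2, c_1 = 3/2, c_2 = 4, c_3 = 1

c_0 = -1/2, c_1 = 3/2, c_2 = 4, c_3 = 1


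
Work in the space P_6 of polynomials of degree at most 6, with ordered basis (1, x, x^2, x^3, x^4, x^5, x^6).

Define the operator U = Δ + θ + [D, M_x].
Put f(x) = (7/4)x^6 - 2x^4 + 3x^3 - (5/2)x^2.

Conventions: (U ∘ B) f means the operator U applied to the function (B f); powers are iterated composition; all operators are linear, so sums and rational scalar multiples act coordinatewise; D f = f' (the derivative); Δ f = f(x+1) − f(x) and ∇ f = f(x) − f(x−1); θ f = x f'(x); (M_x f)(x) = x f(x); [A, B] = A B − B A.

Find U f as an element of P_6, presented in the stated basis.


Δ f = (21/2)x^5 + (105/4)x^4 + 27x^3 + (93/4)x^2 + (13/2)x + 1/4
θ f = (21/2)x^6 - 8x^4 + 9x^3 - 5x^2
M_x f = (7/4)x^7 - 2x^5 + 3x^4 - (5/2)x^3
D M_x f = (49/4)x^6 - 10x^4 + 12x^3 - (15/2)x^2
D f = (21/2)x^5 - 8x^3 + 9x^2 - 5x
M_x D f = (21/2)x^6 - 8x^4 + 9x^3 - 5x^2
[D, M_x] f = (7/4)x^6 - 2x^4 + 3x^3 - (5/2)x^2
(Δ + θ + [D, M_x]) f = (49/4)x^6 + (21/2)x^5 + (65/4)x^4 + 39x^3 + (63/4)x^2 + (13/2)x + 1/4

the result is g(x) = (49/4)x^6 + (21/2)x^5 + (65/4)x^4 + 39x^3 + (63/4)x^2 + (13/2)x + 1/4


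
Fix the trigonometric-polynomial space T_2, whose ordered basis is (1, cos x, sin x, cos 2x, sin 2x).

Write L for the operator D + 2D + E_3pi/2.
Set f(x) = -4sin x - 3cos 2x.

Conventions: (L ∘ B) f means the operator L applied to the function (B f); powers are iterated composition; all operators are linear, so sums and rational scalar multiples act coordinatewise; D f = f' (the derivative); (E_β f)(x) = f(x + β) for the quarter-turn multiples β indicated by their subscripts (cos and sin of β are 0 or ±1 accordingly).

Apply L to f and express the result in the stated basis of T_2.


D f = -4cos x + 6sin 2x
D f = -4cos x + 6sin 2x
(2D) f = -8cos x + 12sin 2x
E_3pi/2 f = 4cos x + 3cos 2x
(D + 2D + E_3pi/2) f = -8cos x + 3cos 2x + 18sin 2x

g(x) = -8cos x + 3cos 2x + 18sin 2x


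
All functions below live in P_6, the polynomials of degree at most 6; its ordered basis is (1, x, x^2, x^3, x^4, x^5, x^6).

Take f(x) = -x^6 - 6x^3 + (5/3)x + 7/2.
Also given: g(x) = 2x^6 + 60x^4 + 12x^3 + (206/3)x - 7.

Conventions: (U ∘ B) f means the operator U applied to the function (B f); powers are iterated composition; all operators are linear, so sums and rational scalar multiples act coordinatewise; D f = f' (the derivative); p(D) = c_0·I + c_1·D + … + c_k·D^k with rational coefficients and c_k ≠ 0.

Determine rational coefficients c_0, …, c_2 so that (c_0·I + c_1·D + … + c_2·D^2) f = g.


D^0 f = -x^6 - 6x^3 + (5/3)x + 7/2
D^1 f = -6x^5 - 18x^2 + 5/3
D^2 f = -30x^4 - 36x
matching coefficients of g against c_0 f + c_1 Df + … from the top degree down determines the c_i
solution: c_0 = -2, c_1 = 0, c_2 = -2

p(D) = -2·I − 2·D^2, i.e. c_0 = -2, c_1 = 0, c_2 = -2


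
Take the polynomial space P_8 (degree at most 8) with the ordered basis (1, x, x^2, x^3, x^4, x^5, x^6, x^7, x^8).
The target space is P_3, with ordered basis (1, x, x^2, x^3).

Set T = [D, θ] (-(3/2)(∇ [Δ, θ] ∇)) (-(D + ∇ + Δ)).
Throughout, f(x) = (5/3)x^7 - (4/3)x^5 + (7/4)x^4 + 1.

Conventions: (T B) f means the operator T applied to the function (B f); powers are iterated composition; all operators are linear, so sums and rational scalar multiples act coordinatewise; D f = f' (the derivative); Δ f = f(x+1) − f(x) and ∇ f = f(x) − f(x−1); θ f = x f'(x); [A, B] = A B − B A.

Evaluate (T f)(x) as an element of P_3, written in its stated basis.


g(x) = 18900x^2 + 6630

D f = (35/3)x^6 - (20/3)x^4 + 7x^3
∇ f = (35/3)x^6 - 35x^5 + (155/3)x^4 - 38x^3 + (67/6)x^2 + 2x - 17/12
Δ f = (35/3)x^6 + 35x^5 + (155/3)x^4 + 52x^3 + (193/6)x^2 + 12x + 25/12
(D + ∇ + Δ) f = 35x^6 + (290/3)x^4 + 21x^3 + (130/3)x^2 + 14x + 2/3
(-(D + ∇ + Δ)) f = -35x^6 - (290/3)x^4 - 21x^3 - (130/3)x^2 - 14x - 2/3
∇ (-(D + ∇ + Δ)) f = -210x^5 + 525x^4 - (3260/3)x^3 + 1042x^2 - (1861/3)x + 140
θ ∇ (-(D + ∇ + Δ)) f = -1050x^5 + 2100x^4 - 3260x^3 + 2084x^2 - (1861/3)x
Δ θ ∇ (-(D + ∇ + Δ)) f = -5250x^4 - 2100x^3 - 7680x^2 - 2462x - 2239/3
Δ ∇ (-(D + ∇ + Δ)) f = -1050x^4 - 2210x^2 - 126x - 350
θ Δ ∇ (-(D + ∇ + Δ)) f = -4200x^4 - 4420x^2 - 126x
[Δ, θ] ∇ (-(D + ∇ + Δ)) f = -1050x^4 - 2100x^3 - 3260x^2 - 2336x - 2239/3
∇ [Δ, θ] ∇ (-(D + ∇ + Δ)) f = -4200x^3 - 4420x - 126
(-(3/2)(∇ [Δ, θ] ∇)) (-(D + ∇ + Δ)) f = 6300x^3 + 6630x + 189
θ (-(3/2)(∇ [Δ, θ] ∇)) (-(D + ∇ + Δ)) f = 18900x^3 + 6630x
D θ (-(3/2)(∇ [Δ, θ] ∇)) (-(D + ∇ + Δ)) f = 56700x^2 + 6630
D (-(3/2)(∇ [Δ, θ] ∇)) (-(D + ∇ + Δ)) f = 18900x^2 + 6630
θ D (-(3/2)(∇ [Δ, θ] ∇)) (-(D + ∇ + Δ)) f = 37800x^2
[D, θ] (-(3/2)(∇ [Δ, θ] ∇)) (-(D + ∇ + Δ)) f = 18900x^2 + 6630


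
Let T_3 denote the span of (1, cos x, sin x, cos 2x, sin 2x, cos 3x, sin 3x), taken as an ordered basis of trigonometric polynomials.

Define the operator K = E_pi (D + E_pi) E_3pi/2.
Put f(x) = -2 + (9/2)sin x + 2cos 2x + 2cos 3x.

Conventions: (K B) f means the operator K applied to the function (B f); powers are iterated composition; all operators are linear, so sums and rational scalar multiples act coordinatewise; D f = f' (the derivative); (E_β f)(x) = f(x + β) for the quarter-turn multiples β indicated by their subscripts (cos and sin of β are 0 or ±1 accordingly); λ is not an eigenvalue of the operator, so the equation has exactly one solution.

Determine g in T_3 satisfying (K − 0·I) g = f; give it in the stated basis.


write g with unknown coordinates in the stated basis and equate coefficients in (K − 0·I) g = f
solving from the highest basis element down gives g = -2 + (9/4)cos x - (9/4)sin x - (2/5)cos 2x - (4/5)sin 2x + (3/5)cos 3x + (1/5)sin 3x
check: K g = -2 + (9/2)sin x + 2cos 2x + 2cos 3x
so K g − 0·g = -2 + (9/2)sin x + 2cos 2x + 2cos 3x = f ✓

g(x) = -2 + (9/4)cos x - (9/4)sin x - (2/5)cos 2x - (4/5)sin 2x + (3/5)cos 3x + (1/5)sin 3x


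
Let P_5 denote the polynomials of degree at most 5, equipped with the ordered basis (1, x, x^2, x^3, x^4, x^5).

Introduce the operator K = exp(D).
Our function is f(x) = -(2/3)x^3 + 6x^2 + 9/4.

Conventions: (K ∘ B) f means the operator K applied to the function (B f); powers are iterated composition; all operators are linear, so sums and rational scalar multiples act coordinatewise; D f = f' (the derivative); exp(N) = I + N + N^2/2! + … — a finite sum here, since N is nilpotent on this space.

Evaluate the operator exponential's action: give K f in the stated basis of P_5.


the result is g(x) = -(2/3)x^3 + 4x^2 + 10x + 91/12

order-1 term: -2x^2 + 12x
order-2 term: -2x + 6
order-3 term: -2/3
the series for exp(D) f terminates at order 3
exp(D) f = -(2/3)x^3 + 4x^2 + 10x + 91/12


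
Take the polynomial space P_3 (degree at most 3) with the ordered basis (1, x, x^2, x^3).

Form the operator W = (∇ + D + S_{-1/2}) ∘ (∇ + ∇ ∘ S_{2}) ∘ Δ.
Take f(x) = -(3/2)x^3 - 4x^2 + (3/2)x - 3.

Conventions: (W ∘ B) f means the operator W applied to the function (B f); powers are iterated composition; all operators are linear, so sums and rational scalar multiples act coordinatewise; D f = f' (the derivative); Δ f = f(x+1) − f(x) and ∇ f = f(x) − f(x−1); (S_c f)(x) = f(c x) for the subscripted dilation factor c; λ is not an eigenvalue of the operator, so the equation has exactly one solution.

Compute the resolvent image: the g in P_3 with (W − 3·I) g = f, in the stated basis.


the result is g(x) = (1/2)x^3 + (4/3)x^2 - 3x + 38/3

write g with unknown coordinates in the stated basis and equate coefficients in (W − 3·I) g = f
solving from the highest basis element down gives g = (1/2)x^3 + (4/3)x^2 - 3x + 38/3
check: W g = -(15/2)x + 35
so W g − 3·g = -(3/2)x^3 - 4x^2 + (3/2)x - 3 = f ✓


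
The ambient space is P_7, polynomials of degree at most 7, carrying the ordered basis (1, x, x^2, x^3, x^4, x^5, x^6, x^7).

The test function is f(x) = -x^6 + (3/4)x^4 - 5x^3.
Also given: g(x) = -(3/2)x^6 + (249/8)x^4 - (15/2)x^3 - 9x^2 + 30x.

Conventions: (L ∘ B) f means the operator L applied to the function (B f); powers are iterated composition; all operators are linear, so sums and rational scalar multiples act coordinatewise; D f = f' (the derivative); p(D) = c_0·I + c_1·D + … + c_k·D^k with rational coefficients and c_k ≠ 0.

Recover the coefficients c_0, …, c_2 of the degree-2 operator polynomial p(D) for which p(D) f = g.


D^0 f = -x^6 + (3/4)x^4 - 5x^3
D^1 f = -6x^5 + 3x^3 - 15x^2
D^2 f = -30x^4 + 9x^2 - 30x
matching coefficients of g against c_0 f + c_1 Df + … from the top degree down determines the c_i
solution: c_0 = 3/2, c_1 = 0, c_2 = -1

c_0 = 3/2, c_1 = 0, c_2 = -1


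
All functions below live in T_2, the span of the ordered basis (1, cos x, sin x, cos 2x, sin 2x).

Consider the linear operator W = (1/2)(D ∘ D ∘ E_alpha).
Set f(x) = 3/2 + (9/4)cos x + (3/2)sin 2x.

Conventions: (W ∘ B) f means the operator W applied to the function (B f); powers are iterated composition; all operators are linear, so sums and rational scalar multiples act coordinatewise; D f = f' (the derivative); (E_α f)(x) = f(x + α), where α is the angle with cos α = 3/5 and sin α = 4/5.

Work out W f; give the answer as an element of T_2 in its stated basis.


the image equals g(x) = -(27/40)cos x + (9/10)sin x - (72/25)cos 2x + (21/25)sin 2x

E_alpha f = 3/2 + (27/20)cos x - (9/5)sin x + (36/25)cos 2x - (21/50)sin 2x
D E_alpha f = -(9/5)cos x - (27/20)sin x - (21/25)cos 2x - (72/25)sin 2x
D D E_alpha f = -(27/20)cos x + (9/5)sin x - (144/25)cos 2x + (42/25)sin 2x
((1/2)(D ∘ D ∘ E_alpha)) f = -(27/40)cos x + (9/10)sin x - (72/25)cos 2x + (21/25)sin 2x


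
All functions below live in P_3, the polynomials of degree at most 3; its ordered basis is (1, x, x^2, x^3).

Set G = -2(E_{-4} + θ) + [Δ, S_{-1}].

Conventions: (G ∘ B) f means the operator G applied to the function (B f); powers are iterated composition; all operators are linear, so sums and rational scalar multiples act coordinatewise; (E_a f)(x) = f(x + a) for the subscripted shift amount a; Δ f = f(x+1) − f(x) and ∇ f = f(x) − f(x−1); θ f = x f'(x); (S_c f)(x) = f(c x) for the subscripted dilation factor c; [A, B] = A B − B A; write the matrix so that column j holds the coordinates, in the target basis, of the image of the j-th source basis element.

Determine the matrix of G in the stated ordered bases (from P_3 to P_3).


image of 1: -2
image of x: -4x + 6
image of x^2: -6x^2 + 20x - 32
image of x^3: -8x^3 + 18x^2 - 96x + 126
each image's coordinates form column j of the matrix

the matrix is [[-2, 6, -32, 126]; [0, -4, 20, -96]; [0, 0, -6, 18]; [0, 0, 0, -8]] (rows listed top to bottom)


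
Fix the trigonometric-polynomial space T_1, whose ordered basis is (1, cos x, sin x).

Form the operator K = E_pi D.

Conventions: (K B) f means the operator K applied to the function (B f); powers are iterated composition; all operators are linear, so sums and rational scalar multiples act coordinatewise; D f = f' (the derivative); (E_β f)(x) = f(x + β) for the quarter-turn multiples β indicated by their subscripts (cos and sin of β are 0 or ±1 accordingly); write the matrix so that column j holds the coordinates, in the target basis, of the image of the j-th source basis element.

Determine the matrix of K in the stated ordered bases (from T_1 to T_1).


image of 1: 0
image of cos x: sin x
image of sin x: -cos x
each image's coordinates form column j of the matrix

the matrix is [[0, 0, 0]; [0, 0, -1]; [0, 1, 0]] (rows listed top to bottom)


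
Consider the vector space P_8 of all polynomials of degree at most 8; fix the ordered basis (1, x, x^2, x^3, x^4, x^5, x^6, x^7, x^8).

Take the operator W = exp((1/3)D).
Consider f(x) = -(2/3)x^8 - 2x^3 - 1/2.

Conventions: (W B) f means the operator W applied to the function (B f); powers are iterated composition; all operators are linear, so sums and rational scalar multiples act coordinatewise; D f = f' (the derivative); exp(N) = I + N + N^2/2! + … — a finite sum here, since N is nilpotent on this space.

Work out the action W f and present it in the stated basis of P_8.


the image equals g(x) = -(2/3)x^8 - (16/9)x^7 - (56/27)x^6 - (112/81)x^5 - (140/243)x^4 - (1570/729)x^3 - (4430/2187)x^2 - (4390/6561)x - 22603/39366

order-1 term: -(16/9)x^7 - 2x^2
order-2 term: -(56/27)x^6 - (2/3)x
order-3 term: -(112/81)x^5 - 2/27
order-4 term: -(140/243)x^4
order-5 term: -(112/729)x^3
order-6 term: -(56/2187)x^2
order-7 term: -(16/6561)x
order-8 term: -2/19683
the series for exp((1/3)D) f terminates at order 8
exp((1/3)D) f = -(2/3)x^8 - (16/9)x^7 - (56/27)x^6 - (112/81)x^5 - (140/243)x^4 - (1570/729)x^3 - (4430/2187)x^2 - (4390/6561)x - 22603/39366


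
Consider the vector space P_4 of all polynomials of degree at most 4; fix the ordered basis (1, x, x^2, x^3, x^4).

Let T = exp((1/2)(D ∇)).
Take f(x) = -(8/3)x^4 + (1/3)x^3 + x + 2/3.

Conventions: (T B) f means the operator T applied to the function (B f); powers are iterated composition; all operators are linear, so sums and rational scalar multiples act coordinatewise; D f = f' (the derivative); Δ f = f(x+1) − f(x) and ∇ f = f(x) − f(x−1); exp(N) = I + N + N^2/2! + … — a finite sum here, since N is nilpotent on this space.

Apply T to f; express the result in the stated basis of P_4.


the image equals g(x) = -(8/3)x^4 + (1/3)x^3 - 16x^2 + 18x - 79/6

order-1 term: -16x^2 + 17x - 35/6
order-2 term: -8
the series for exp((1/2)(D ∇)) f terminates at order 2
exp((1/2)(D ∇)) f = -(8/3)x^4 + (1/3)x^3 - 16x^2 + 18x - 79/6


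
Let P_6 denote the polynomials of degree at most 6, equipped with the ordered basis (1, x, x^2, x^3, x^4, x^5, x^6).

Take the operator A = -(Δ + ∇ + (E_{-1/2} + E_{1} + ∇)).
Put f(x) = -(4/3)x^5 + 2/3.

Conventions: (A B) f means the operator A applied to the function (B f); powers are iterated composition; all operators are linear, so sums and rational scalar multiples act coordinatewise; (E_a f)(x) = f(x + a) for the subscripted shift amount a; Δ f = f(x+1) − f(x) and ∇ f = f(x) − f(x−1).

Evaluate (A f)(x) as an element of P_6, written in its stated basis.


Δ f = -(20/3)x^4 - (40/3)x^3 - (40/3)x^2 - (20/3)x - 4/3
∇ f = -(20/3)x^4 + (40/3)x^3 - (40/3)x^2 + (20/3)x - 4/3
E_{-1/2} f = -(4/3)x^5 + (10/3)x^4 - (10/3)x^3 + (5/3)x^2 - (5/12)x + 17/24
E_{1} f = -(4/3)x^5 - (20/3)x^4 - (40/3)x^3 - (40/3)x^2 - (20/3)x - 2/3
∇ f = -(20/3)x^4 + (40/3)x^3 - (40/3)x^2 + (20/3)x - 4/3
(E_{-1/2} + E_{1} + ∇) f = -(8/3)x^5 - 10x^4 - (10/3)x^3 - 25x^2 - (5/12)x - 31/24
(Δ + ∇ + (E_{-1/2} + E_{1} + ∇)) f = -(8/3)x^5 - (70/3)x^4 - (10/3)x^3 - (155/3)x^2 - (5/12)x - 95/24
(-(Δ + ∇ + (E_{-1/2} + E_{1} + ∇))) f = (8/3)x^5 + (70/3)x^4 + (10/3)x^3 + (155/3)x^2 + (5/12)x + 95/24

g(x) = (8/3)x^5 + (70/3)x^4 + (10/3)x^3 + (155/3)x^2 + (5/12)x + 95/24


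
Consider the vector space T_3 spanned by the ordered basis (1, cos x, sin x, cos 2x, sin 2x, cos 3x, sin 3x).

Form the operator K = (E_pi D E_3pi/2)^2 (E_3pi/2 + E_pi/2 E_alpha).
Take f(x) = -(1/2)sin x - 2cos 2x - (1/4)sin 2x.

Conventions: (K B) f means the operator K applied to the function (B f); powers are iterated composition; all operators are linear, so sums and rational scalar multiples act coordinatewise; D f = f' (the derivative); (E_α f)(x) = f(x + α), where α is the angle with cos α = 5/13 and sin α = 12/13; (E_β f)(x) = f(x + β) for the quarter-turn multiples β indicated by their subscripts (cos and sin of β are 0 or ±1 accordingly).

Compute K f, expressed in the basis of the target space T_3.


the result is g(x) = (4/13)cos x + (6/13)sin x - (40/13)cos 2x + (70/13)sin 2x

E_3pi/2 f = (1/2)cos x + 2cos 2x + (1/4)sin 2x
E_alpha f = -(6/13)cos x - (5/26)sin x + (16/13)cos 2x + (83/52)sin 2x
E_pi/2 E_alpha f = -(5/26)cos x + (6/13)sin x - (16/13)cos 2x - (83/52)sin 2x
(E_3pi/2 + E_pi/2 E_alpha) f = (4/13)cos x + (6/13)sin x + (10/13)cos 2x - (35/26)sin 2x
E_3pi/2 (E_3pi/2 + E_pi/2 E_alpha) f = -(6/13)cos x + (4/13)sin x - (10/13)cos 2x + (35/26)sin 2x
D E_3pi/2 (E_3pi/2 + E_pi/2 E_alpha) f = (4/13)cos x + (6/13)sin x + (35/13)cos 2x + (20/13)sin 2x
E_pi (D E_3pi/2) (E_3pi/2 + E_pi/2 E_alpha) f = -(4/13)cos x - (6/13)sin x + (35/13)cos 2x + (20/13)sin 2x
E_3pi/2 (E_pi D E_3pi/2) (E_3pi/2 + E_pi/2 E_alpha) f = (6/13)cos x - (4/13)sin x - (35/13)cos 2x - (20/13)sin 2x
D E_3pi/2 (E_pi D E_3pi/2) (E_3pi/2 + E_pi/2 E_alpha) f = -(4/13)cos x - (6/13)sin x - (40/13)cos 2x + (70/13)sin 2x
E_pi (D E_3pi/2) (E_pi D E_3pi/2) (E_3pi/2 + E_pi/2 E_alpha) f = (4/13)cos x + (6/13)sin x - (40/13)cos 2x + (70/13)sin 2x


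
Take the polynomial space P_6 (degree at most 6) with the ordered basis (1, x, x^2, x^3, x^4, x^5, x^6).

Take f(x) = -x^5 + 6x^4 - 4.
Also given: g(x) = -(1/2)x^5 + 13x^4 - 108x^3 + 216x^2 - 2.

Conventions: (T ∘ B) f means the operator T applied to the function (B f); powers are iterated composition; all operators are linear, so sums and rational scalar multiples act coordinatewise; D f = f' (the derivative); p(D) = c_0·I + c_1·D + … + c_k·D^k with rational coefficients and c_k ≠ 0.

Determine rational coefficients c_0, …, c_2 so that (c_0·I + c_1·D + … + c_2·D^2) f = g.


D^0 f = -x^5 + 6x^4 - 4
D^1 f = -5x^4 + 24x^3
D^2 f = -20x^3 + 72x^2
matching coefficients of g against c_0 f + c_1 Df + … from the top degree down determines the c_i
solution: c_0 = 1/2, c_1 = -2, c_2 = 3

p(D) = (1/2)·I − 2·D + 3·D^2, i.e. c_0 = 1/2, c_1 = -2, c_2 = 3
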